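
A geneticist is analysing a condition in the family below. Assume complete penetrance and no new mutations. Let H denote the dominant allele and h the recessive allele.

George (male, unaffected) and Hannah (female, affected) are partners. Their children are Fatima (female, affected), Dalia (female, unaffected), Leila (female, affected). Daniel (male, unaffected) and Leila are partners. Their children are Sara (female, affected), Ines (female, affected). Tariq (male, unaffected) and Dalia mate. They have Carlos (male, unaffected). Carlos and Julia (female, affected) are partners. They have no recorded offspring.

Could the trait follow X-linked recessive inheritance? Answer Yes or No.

No

Under X-linked recessive, Fatima (affected, female) cannot arise from George (unaffected) × Hannah (affected).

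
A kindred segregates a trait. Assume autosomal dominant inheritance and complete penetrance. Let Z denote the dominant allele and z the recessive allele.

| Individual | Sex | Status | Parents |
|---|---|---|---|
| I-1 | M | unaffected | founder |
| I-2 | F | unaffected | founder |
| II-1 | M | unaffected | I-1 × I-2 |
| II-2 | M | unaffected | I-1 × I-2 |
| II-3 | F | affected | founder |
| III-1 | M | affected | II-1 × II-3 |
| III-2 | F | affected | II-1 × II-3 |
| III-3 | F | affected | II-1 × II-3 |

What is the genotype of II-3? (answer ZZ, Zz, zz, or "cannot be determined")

cannot be determined

II-3's phenotype allows ZZ or Zz, and no parent or child forces a single allele at both positions; consistent genotype assignments exist with II-3 as ZZ or Zz.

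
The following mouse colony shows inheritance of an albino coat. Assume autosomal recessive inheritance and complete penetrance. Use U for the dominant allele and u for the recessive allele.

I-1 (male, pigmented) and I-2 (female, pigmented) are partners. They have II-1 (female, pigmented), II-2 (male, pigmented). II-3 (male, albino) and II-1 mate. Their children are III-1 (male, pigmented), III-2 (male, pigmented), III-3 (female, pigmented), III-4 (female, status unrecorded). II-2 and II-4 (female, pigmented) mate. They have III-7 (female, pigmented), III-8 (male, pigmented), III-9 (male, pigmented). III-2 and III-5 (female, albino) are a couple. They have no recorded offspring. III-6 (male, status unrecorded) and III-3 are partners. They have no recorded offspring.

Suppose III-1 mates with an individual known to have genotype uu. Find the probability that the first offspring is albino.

III-1 is pigmented so carries U and received u from II-3 (uu), so III-1 is Uu.
The cross gives 1/2 Uu : 1/2 uu, so P(offspring is albino) = 1/2.

1/2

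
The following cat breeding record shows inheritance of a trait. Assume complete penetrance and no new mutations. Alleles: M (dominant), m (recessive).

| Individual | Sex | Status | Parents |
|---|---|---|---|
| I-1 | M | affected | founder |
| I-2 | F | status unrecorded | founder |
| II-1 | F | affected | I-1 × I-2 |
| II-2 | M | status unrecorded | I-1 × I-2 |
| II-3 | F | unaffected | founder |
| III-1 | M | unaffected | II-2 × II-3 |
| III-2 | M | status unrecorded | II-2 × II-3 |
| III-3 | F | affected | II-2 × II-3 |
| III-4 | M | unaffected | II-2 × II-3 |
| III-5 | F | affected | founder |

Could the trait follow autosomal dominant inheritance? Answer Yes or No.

Yes

A consistent assignment under autosomal dominant exists: I-1 MM, I-2 Mm, II-1 MM, II-2 Mm, II-3 mm, III-1 mm, III-2 Mm, III-3 Mm, III-4 mm, III-5 MM.
In this assignment every recorded phenotype matches its genotype and every non-founder's genotype is obtainable from its parents' genotypes, so the pedigree is consistent.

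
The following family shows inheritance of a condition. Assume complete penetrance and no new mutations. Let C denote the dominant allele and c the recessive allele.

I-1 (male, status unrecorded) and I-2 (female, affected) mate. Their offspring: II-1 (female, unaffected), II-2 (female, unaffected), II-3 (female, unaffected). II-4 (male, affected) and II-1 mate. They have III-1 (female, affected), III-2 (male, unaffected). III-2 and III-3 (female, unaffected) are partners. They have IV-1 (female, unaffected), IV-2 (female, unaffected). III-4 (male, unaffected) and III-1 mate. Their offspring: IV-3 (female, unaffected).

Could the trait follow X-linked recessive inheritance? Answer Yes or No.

Yes

A consistent assignment under X-linked recessive exists: I-1 X^C Y, I-2 X^c X^c, II-1 X^C X^c, II-2 X^C X^c, II-3 X^C X^c, II-4 X^c Y, III-1 X^c X^c, III-2 X^C Y, III-3 X^C X^C, III-4 X^C Y, IV-1 X^C X^C, IV-2 X^C X^C, IV-3 X^C X^c.
In this assignment every recorded phenotype matches its genotype and every non-founder's genotype is obtainable from its parents' genotypes, so the pedigree is consistent.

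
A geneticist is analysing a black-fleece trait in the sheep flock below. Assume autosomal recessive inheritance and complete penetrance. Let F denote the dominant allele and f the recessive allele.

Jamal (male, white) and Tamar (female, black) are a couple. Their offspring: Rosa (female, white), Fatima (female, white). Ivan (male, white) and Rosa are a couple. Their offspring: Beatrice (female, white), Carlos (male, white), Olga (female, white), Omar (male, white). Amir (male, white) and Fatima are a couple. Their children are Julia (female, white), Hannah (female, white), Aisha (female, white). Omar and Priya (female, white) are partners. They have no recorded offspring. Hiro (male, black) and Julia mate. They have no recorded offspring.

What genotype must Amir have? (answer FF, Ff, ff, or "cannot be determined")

Amir's phenotype allows FF or Ff, and no parent or child forces a single allele at both positions; consistent genotype assignments exist with Amir as FF or Ff.

cannot be determined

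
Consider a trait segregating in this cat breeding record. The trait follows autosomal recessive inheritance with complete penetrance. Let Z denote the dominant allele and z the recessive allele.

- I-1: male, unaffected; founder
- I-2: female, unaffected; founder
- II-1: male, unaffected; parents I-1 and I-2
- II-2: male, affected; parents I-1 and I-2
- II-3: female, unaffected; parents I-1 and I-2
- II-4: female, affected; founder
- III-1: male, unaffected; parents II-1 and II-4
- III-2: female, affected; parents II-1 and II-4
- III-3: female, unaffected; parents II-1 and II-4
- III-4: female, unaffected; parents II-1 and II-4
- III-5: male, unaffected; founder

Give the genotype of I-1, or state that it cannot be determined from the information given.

From phenotype alone, I-1 is ZZ or Zz.
I-1 is unaffected so carries Z and passed z to II-2 (zz), so I-1 is Zz.

Zz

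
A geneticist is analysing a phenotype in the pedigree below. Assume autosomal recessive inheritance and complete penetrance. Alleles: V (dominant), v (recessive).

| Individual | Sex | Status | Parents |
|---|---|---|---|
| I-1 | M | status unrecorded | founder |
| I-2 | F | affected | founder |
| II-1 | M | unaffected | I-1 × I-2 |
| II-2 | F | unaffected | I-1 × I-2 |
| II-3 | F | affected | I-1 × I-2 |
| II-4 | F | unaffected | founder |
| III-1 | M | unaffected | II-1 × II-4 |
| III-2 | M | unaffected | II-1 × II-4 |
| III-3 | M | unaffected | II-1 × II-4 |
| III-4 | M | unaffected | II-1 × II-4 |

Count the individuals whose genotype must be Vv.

Obligate heterozygotes: I-1 passed V to II-1 (Vv, whose v came from I-2) and passed v to II-3 (vv), so I-1 is Vv; II-1 is unaffected so carries V and received v from I-2 (vv), so II-1 is Vv; II-2 is unaffected so carries V and received v from I-2 (vv), so II-2 is Vv.
Every other individual is either homozygous by phenotype or has at least one consistent homozygous assignment, so the count is 3.

3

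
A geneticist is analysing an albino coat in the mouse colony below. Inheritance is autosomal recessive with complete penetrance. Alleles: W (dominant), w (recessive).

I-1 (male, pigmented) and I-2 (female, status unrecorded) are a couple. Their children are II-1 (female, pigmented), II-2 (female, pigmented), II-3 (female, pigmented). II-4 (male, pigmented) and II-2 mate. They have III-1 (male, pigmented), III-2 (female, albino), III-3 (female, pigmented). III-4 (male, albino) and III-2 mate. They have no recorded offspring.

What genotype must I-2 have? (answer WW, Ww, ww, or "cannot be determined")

cannot be determined

I-2's phenotype is unrecorded, and no parent or child forces a single allele at both positions; consistent genotype assignments exist with I-2 as WW or Ww or ww.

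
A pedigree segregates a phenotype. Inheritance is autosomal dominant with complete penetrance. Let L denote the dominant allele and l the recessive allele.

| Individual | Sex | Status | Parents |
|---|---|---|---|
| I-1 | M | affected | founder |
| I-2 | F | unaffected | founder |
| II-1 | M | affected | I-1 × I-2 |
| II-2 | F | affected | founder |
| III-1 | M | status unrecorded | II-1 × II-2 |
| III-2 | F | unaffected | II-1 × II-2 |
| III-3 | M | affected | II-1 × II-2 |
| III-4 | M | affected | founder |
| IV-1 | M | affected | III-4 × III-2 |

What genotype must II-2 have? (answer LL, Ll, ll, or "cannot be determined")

From phenotype alone, II-2 is LL or Ll.
II-2 is affected so carries L and passed l to III-2 (ll), so II-2 is Ll.

Ll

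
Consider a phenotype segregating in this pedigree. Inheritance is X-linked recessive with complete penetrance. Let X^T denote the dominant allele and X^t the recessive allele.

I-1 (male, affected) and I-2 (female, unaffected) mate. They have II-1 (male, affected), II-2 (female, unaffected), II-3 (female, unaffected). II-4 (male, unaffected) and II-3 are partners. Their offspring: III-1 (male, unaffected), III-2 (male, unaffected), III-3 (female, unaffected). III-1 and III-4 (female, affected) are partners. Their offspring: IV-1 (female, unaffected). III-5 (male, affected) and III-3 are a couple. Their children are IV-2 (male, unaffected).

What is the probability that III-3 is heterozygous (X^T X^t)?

1/3

II-4 is unaffected, so II-4 is X^T Y.
II-3 is unaffected so carries T and received t from I-1 (X^t Y), so II-3 is X^T X^t.
Their cross gives offspring ratios 1/2 X^T X^T : 1/2 X^T X^t. Conditioning on III-3 being unaffected, P(X^T X^t) = 1/2 / 1 = 1/2 before taking III-3's own offspring into account.
III-5 is affected, so III-5 is X^t Y.
Now use III-3's offspring. Probability of each recorded status — unaffected son IV-2: 1/2 if III-3 is X^T X^t, 1 if X^T X^T.
Bayes: P(X^T X^t) = 1/2·1/2 / (1/2·1/2 + 1/2·1) = 1/3.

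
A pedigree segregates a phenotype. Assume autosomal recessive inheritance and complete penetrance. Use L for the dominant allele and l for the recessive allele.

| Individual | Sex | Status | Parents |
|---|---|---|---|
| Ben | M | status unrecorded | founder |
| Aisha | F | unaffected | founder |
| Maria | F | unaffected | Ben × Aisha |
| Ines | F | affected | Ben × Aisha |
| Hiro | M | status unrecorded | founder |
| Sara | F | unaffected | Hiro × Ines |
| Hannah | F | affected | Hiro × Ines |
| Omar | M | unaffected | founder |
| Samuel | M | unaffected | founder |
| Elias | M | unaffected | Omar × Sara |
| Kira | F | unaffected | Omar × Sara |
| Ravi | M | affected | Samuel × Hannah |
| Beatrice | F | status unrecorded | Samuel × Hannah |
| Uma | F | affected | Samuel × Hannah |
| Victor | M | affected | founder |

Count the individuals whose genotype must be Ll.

Obligate heterozygotes: Aisha is unaffected so carries L and passed l to Ines (ll), so Aisha is Ll; Hiro passed L to Sara (Ll, whose l came from Ines) and passed l to Hannah (ll), so Hiro is Ll; Sara is unaffected so carries L and received l from Ines (ll), so Sara is Ll; Samuel is unaffected so carries L and passed l to Ravi (ll), so Samuel is Ll.
Every other individual is either homozygous by phenotype or has at least one consistent homozygous assignment, so the count is 4.

4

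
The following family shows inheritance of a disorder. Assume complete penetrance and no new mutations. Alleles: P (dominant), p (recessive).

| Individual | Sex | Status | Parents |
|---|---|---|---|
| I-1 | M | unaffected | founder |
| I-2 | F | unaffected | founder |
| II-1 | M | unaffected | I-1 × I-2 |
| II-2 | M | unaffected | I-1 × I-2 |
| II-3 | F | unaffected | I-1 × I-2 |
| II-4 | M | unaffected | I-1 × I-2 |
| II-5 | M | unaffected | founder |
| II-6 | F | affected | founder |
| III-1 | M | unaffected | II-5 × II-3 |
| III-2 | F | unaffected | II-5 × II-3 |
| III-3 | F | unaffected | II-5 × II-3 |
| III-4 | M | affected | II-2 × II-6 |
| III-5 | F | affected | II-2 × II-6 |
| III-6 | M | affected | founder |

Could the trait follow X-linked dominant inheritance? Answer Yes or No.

Yes

A consistent assignment under X-linked dominant exists: I-1 X^p Y, I-2 X^p X^p, II-1 X^p Y, II-2 X^p Y, II-3 X^p X^p, II-4 X^p Y, II-5 X^p Y, II-6 X^P X^P, III-1 X^p Y, III-2 X^p X^p, III-3 X^p X^p, III-4 X^P Y, III-5 X^P X^p, III-6 X^P Y.
In this assignment every recorded phenotype matches its genotype and every non-founder's genotype is obtainable from its parents' genotypes, so the pedigree is consistent.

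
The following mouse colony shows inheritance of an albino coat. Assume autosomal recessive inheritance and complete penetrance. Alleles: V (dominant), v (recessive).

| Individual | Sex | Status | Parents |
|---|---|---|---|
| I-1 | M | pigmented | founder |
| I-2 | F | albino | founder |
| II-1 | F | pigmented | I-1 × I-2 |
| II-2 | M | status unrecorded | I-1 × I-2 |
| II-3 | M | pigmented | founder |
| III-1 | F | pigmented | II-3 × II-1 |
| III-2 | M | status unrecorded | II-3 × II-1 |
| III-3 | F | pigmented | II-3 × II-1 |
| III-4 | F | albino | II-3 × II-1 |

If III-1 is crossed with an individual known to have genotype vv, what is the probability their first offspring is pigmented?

II-3 is pigmented so carries V and passed v to III-4 (vv), so II-3 is Vv.
II-1 is pigmented so carries V and received v from I-2 (vv), so II-1 is Vv.
III-1 is a pigmented offspring of II-3 (Vv) × II-1 (Vv), whose cross gives 1/4 VV : 1/2 Vv : 1/4 vv; conditioning on being pigmented, III-1 is VV with probability 1/3, Vv with probability 2/3.
Summing over parental genotype combinations, P(offspring is pigmented) = 1/3·1 + 2/3·1/2 = 2/3.

2/3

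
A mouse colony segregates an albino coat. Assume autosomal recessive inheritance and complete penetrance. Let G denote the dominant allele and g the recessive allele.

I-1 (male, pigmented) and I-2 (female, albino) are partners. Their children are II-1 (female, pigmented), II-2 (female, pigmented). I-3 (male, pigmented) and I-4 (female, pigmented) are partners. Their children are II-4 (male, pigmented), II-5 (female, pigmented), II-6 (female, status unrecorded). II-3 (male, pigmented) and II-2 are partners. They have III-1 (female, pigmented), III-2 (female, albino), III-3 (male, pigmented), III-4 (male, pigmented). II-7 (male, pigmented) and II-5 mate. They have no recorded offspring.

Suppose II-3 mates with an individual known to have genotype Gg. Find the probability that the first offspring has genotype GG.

1/4

II-3 is pigmented so carries G and passed g to III-2 (gg), so II-3 is Gg.
The cross gives 1/4 GG : 1/2 Gg : 1/4 gg, so P(offspring has genotype GG) = 1/4.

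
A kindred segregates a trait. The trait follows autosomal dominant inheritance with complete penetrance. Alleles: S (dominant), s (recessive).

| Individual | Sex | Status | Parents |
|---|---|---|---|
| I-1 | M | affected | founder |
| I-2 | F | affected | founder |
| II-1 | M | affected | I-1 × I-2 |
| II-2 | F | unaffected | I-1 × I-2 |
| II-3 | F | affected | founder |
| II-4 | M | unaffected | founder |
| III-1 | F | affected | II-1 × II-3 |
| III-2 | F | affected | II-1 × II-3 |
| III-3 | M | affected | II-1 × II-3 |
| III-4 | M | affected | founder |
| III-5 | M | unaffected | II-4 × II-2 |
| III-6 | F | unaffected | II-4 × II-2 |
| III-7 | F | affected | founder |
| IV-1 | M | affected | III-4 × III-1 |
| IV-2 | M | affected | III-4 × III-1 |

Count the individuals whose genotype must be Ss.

Obligate heterozygotes: I-1 is affected so carries S and passed s to II-2 (ss), so I-1 is Ss; I-2 is affected so carries S and passed s to II-2 (ss), so I-2 is Ss.
Every other individual is either homozygous by phenotype or has at least one consistent homozygous assignment, so the count is 2.

2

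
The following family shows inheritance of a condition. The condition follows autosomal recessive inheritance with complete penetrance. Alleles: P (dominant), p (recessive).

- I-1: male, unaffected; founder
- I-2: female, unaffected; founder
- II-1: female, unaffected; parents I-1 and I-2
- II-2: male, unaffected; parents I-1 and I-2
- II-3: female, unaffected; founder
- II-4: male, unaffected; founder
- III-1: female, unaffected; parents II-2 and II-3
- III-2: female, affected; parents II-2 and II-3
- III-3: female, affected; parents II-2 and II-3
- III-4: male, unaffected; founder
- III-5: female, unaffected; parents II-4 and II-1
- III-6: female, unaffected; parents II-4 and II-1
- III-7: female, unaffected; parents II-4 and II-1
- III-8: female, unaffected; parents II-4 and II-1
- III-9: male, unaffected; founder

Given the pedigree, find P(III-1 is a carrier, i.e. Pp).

2/3

II-2 is unaffected so carries P and passed p to III-2 (pp), so II-2 is Pp.
II-3 is unaffected so carries P and passed p to III-2 (pp), so II-3 is Pp.
Their cross gives offspring ratios 1/4 PP : 1/2 Pp : 1/4 pp. Conditioning on III-1 being unaffected, P(Pp) = 1/2 / 3/4 = 2/3.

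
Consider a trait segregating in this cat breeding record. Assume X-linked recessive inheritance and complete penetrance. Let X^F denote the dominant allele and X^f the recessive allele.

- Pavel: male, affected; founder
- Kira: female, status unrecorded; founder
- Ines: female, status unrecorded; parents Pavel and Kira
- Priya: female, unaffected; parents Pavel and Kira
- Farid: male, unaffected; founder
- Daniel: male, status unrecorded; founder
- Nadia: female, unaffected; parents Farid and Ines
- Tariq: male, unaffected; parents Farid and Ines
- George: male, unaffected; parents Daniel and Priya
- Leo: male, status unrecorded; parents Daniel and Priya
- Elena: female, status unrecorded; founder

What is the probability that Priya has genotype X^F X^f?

Priya is unaffected so carries F and received f from Pavel (X^f Y), so Priya is X^F X^f, giving P(X^F X^f) = 1.

1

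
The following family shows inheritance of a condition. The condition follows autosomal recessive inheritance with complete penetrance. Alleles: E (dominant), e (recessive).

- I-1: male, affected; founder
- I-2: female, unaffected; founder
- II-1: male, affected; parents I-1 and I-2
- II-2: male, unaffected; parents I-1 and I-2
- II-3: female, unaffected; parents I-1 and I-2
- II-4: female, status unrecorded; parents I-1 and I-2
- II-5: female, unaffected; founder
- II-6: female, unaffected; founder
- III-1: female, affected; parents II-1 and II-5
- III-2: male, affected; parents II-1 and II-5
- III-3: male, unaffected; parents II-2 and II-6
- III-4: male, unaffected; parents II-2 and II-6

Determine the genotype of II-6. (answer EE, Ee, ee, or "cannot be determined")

cannot be determined

II-6's phenotype allows EE or Ee, and no parent or child forces a single allele at both positions; consistent genotype assignments exist with II-6 as EE or Ee.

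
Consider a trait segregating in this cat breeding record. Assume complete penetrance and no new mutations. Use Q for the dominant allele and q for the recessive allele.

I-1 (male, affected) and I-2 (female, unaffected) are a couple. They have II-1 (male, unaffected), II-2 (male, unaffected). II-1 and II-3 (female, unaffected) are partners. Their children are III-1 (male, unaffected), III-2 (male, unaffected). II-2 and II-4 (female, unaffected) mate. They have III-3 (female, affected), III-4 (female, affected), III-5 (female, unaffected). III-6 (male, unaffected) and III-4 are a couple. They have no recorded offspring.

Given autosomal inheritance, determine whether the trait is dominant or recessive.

recessive

II-2 and II-4 are both unaffected yet have an affected child III-3. Under dominance, an affected child requires at least one affected parent, so the trait cannot be dominant.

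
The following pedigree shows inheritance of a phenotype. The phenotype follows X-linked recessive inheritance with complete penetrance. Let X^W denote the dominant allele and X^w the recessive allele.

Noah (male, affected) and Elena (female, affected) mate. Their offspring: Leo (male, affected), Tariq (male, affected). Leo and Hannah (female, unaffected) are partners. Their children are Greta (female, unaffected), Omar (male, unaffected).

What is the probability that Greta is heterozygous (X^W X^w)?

Greta is unaffected so carries W and received w from Leo (X^w Y), so Greta is X^W X^w, giving P(X^W X^w) = 1.

1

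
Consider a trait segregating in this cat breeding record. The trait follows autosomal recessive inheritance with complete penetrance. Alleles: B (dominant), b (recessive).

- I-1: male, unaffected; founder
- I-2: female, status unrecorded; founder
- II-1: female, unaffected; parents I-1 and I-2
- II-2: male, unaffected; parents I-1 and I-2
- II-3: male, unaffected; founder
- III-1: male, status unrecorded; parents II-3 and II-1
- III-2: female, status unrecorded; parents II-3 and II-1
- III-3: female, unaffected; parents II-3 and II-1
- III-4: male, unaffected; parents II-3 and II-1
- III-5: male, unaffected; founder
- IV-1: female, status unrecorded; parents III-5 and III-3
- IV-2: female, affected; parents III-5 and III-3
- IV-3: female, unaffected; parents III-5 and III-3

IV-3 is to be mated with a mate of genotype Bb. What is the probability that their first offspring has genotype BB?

III-5 is unaffected so carries B and passed b to IV-2 (bb), so III-5 is Bb.
III-3 is unaffected so carries B and passed b to IV-2 (bb), so III-3 is Bb.
IV-3 is an unaffected offspring of III-5 (Bb) × III-3 (Bb), whose cross gives 1/4 BB : 1/2 Bb : 1/4 bb; conditioning on being unaffected, IV-3 is BB with probability 1/3, Bb with probability 2/3.
Summing over parental genotype combinations, P(offspring has genotype BB) = 1/3·1/2 + 2/3·1/4 = 1/3.

1/3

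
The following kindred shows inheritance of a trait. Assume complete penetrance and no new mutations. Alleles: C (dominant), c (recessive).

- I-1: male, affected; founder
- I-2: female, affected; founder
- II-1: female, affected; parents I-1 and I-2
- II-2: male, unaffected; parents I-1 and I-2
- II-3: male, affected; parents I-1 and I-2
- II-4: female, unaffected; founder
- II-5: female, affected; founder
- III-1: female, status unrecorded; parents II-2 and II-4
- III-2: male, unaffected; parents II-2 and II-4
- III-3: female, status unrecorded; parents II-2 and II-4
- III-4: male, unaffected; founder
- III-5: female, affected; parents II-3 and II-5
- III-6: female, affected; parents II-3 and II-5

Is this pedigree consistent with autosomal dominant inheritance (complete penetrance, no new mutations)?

Yes

A consistent assignment under autosomal dominant exists: I-1 Cc, I-2 Cc, II-1 CC, II-2 cc, II-3 CC, II-4 cc, II-5 CC, III-1 cc, III-2 cc, III-3 cc, III-4 cc, III-5 CC, III-6 CC.
In this assignment every recorded phenotype matches its genotype and every non-founder's genotype is obtainable from its parents' genotypes, so the pedigree is consistent.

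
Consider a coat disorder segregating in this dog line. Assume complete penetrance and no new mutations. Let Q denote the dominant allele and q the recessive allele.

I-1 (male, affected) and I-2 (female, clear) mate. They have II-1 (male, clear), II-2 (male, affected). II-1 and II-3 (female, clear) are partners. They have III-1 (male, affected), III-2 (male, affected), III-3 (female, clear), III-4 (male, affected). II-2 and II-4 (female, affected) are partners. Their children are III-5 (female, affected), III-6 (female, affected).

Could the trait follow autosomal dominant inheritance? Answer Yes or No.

Under autosomal dominant, III-1 (affected, male) cannot arise from II-1 (clear) × II-3 (clear).

No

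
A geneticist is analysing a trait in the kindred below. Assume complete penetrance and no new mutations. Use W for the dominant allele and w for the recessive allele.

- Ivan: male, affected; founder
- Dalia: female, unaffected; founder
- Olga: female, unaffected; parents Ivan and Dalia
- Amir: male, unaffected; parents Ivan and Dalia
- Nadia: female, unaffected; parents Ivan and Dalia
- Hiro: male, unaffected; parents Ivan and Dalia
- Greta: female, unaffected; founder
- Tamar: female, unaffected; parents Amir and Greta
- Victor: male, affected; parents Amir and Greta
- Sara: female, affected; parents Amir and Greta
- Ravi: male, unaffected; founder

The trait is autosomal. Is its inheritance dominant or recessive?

Amir and Greta are both unaffected yet have an affected child Victor. Under dominance, an affected child requires at least one affected parent, so the trait cannot be dominant.

recessive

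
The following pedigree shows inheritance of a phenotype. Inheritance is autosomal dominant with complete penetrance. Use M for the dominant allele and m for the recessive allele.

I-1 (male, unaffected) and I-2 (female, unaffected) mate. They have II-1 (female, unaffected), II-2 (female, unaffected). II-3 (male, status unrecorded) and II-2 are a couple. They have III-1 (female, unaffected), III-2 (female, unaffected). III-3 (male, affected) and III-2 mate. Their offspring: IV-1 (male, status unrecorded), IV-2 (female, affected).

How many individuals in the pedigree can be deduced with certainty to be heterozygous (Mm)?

1

Obligate heterozygotes: IV-2 is affected so carries M and received m from III-2 (mm), so IV-2 is Mm.
Every other individual is either homozygous by phenotype or has at least one consistent homozygous assignment, so the count is 1.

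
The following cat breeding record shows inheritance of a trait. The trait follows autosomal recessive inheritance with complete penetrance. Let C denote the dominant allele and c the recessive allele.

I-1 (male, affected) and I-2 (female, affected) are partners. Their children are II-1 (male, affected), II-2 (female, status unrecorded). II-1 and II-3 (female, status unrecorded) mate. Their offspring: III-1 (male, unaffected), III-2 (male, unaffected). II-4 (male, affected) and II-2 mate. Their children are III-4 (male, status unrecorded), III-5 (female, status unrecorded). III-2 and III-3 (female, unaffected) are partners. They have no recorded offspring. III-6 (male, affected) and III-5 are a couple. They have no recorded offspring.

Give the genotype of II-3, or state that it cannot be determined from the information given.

cannot be determined

II-3's phenotype is unrecorded, and no parent or child forces a single allele at both positions; consistent genotype assignments exist with II-3 as CC or Cc.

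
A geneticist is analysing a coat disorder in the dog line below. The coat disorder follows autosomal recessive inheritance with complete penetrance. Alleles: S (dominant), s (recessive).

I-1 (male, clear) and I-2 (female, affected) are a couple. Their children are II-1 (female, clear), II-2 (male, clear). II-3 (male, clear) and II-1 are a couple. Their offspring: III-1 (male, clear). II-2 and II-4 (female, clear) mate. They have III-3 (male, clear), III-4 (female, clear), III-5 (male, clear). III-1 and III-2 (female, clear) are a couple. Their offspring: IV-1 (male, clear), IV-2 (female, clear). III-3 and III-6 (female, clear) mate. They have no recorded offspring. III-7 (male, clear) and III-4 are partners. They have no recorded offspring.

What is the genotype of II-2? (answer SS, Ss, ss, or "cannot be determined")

From phenotype alone, II-2 is SS or Ss.
II-2 is clear so carries S and received s from I-2 (ss), so II-2 is Ss.

Ss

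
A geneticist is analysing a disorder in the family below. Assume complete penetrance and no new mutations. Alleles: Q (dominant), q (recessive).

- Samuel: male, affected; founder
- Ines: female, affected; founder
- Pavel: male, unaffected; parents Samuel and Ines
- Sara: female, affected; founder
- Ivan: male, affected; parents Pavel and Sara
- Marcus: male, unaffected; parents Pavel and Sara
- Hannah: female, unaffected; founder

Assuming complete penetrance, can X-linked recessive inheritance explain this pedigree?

Under X-linked recessive, Pavel (unaffected, male) cannot arise from Samuel (affected) × Ines (affected).

No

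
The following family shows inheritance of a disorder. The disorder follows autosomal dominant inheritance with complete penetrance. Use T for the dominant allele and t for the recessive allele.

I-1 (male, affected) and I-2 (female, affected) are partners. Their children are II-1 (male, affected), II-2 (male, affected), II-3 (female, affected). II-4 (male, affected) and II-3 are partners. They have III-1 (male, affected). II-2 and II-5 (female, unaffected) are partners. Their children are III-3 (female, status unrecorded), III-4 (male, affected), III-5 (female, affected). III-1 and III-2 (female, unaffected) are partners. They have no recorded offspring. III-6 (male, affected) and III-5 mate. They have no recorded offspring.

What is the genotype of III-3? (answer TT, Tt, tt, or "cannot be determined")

cannot be determined

III-3's phenotype is unrecorded, and no parent or child forces a single allele at both positions; consistent genotype assignments exist with III-3 as Tt or tt.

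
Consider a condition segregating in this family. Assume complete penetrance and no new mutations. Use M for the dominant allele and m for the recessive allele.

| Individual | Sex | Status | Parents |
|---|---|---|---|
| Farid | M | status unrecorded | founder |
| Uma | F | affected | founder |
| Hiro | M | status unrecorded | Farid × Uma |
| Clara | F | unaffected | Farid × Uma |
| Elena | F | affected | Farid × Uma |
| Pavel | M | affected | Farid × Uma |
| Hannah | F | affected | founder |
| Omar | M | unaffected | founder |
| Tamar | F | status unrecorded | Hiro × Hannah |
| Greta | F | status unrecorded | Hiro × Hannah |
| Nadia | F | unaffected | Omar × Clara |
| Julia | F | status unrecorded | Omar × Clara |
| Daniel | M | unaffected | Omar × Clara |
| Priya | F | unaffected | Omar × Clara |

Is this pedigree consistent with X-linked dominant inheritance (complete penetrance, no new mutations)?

A consistent assignment under X-linked dominant exists: Farid X^m Y, Uma X^M X^m, Hiro X^M Y, Clara X^m X^m, Elena X^M X^m, Pavel X^M Y, Hannah X^M X^M, Omar X^m Y, Tamar X^M X^M, Greta X^M X^M, Nadia X^m X^m, Julia X^m X^m, Daniel X^m Y, Priya X^m X^m.
In this assignment every recorded phenotype matches its genotype and every non-founder's genotype is obtainable from its parents' genotypes, so the pedigree is consistent.

Yes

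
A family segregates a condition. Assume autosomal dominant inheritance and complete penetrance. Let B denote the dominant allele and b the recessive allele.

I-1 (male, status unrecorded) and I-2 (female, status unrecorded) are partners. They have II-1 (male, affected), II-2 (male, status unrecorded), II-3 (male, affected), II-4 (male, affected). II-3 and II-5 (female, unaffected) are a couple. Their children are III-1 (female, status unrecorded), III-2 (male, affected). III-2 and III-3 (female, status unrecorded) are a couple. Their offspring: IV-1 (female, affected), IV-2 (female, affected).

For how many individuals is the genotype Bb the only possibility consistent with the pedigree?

1

Obligate heterozygotes: III-2 is affected so carries B and received b from II-5 (bb), so III-2 is Bb.
Every other individual is either homozygous by phenotype or has at least one consistent homozygous assignment, so the count is 1.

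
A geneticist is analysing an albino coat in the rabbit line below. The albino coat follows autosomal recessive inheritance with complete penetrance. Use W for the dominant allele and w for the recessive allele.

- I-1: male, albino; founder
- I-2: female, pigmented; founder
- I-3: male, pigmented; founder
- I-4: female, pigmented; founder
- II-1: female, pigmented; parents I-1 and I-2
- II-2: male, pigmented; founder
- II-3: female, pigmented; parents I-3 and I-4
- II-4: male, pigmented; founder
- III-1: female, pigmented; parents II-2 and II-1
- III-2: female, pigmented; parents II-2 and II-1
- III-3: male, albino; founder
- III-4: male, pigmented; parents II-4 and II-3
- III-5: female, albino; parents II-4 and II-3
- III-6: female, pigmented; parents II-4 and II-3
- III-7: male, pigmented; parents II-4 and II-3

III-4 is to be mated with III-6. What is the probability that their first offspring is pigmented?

8/9

II-4 is pigmented so carries W and passed w to III-5 (ww), so II-4 is Ww.
II-3 is pigmented so carries W and passed w to III-5 (ww), so II-3 is Ww.
III-4 is a pigmented offspring of II-4 (Ww) × II-3 (Ww), whose cross gives 1/4 WW : 1/2 Ww : 1/4 ww; conditioning on being pigmented, III-4 is WW with probability 1/3, Ww with probability 2/3.
III-6 is a pigmented offspring of II-4 (Ww) × II-3 (Ww), whose cross gives 1/4 WW : 1/2 Ww : 1/4 ww; conditioning on being pigmented, III-6 is WW with probability 1/3, Ww with probability 2/3.
Summing over parental genotype combinations, P(offspring is pigmented) = 1/9·1 + 2/9·1 + 2/9·1 + 4/9·3/4 = 8/9.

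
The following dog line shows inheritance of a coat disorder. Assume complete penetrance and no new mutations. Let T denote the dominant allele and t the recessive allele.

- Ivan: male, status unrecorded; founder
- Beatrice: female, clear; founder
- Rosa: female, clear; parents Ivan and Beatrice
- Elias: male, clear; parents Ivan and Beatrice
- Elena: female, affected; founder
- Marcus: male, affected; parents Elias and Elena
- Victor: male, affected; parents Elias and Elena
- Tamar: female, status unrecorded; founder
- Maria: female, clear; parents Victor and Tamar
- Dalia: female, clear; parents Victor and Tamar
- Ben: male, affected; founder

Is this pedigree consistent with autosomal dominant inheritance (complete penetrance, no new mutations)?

A consistent assignment under autosomal dominant exists: Ivan Tt, Beatrice tt, Rosa tt, Elias tt, Elena TT, Marcus Tt, Victor Tt, Tamar Tt, Maria tt, Dalia tt, Ben TT.
In this assignment every recorded phenotype matches its genotype and every non-founder's genotype is obtainable from its parents' genotypes, so the pedigree is consistent.

Yes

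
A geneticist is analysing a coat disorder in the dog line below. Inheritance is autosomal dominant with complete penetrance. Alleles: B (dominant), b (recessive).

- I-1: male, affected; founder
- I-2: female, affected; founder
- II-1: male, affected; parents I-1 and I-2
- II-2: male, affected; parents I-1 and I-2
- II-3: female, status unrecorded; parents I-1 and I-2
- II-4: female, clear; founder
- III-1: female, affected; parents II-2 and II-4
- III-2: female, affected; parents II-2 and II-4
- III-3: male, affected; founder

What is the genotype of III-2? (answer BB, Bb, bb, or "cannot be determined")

Bb

From phenotype alone, III-2 is BB or Bb.
III-2 is affected so carries B and received b from II-4 (bb), so III-2 is Bb.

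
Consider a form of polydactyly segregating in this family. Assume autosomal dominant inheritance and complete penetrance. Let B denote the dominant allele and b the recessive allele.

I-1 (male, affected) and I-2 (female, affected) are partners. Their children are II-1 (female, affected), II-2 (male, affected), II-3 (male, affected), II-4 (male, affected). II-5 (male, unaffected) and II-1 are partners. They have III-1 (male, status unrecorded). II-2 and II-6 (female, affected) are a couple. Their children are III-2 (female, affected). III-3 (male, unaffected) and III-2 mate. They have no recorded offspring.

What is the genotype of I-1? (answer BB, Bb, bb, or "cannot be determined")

cannot be determined

I-1's phenotype allows BB or Bb, and no parent or child forces a single allele at both positions; consistent genotype assignments exist with I-1 as BB or Bb.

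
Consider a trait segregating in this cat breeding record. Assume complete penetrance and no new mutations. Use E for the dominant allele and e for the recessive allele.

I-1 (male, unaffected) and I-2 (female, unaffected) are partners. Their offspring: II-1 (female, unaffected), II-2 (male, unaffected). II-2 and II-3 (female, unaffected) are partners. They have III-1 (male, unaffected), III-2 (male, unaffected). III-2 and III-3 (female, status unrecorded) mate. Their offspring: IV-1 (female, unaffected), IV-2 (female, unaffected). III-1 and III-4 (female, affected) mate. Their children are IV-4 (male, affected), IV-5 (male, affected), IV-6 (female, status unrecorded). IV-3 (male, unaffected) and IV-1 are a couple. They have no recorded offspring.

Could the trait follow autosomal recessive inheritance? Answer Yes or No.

Yes

A consistent assignment under autosomal recessive exists: I-1 EE, I-2 EE, II-1 EE, II-2 EE, II-3 Ee, III-1 Ee, III-2 EE, III-3 EE, III-4 ee, IV-1 EE, IV-2 EE, IV-3 EE, IV-4 ee, IV-5 ee, IV-6 Ee.
In this assignment every recorded phenotype matches its genotype and every non-founder's genotype is obtainable from its parents' genotypes, so the pedigree is consistent.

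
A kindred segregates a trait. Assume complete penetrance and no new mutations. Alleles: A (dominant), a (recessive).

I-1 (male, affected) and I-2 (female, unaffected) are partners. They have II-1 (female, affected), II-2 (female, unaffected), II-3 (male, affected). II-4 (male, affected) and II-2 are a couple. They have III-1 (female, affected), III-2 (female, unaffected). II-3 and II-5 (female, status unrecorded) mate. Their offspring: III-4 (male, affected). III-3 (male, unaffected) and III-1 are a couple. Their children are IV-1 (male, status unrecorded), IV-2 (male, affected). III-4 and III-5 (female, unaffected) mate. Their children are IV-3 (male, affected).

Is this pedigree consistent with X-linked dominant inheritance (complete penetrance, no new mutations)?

Under X-linked dominant, II-2 (unaffected, female) cannot arise from I-1 (affected) × I-2 (unaffected).

No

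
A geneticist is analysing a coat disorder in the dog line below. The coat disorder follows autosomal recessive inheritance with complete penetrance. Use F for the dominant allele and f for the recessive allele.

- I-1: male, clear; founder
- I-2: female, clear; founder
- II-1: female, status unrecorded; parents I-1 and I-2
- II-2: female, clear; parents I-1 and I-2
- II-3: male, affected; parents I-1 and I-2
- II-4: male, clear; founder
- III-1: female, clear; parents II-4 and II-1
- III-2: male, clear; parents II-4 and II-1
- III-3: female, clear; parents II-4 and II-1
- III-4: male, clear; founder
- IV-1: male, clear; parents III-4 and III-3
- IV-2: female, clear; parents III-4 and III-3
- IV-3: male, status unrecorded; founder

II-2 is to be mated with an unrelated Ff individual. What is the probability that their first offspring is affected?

1/6

I-1 is clear so carries F and passed f to II-3 (ff), so I-1 is Ff.
I-2 is clear so carries F and passed f to II-3 (ff), so I-2 is Ff.
II-2 is a clear offspring of I-1 (Ff) × I-2 (Ff), whose cross gives 1/4 FF : 1/2 Ff : 1/4 ff; conditioning on being clear, II-2 is FF with probability 1/3, Ff with probability 2/3.
Summing over parental genotype combinations, P(offspring is affected) = 2/3·1/4 = 1/6.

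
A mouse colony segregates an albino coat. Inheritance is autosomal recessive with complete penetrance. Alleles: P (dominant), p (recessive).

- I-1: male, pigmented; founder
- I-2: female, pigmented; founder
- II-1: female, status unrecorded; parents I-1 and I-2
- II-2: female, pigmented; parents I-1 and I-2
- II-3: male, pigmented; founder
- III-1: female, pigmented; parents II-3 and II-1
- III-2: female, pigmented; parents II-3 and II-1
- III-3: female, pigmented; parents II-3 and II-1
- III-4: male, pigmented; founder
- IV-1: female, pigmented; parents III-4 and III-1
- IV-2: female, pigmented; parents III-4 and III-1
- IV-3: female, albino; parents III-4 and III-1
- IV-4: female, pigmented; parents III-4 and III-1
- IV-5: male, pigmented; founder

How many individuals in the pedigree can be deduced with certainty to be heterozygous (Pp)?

Obligate heterozygotes: III-1 is pigmented so carries P and passed p to IV-3 (pp), so III-1 is Pp; III-4 is pigmented so carries P and passed p to IV-3 (pp), so III-4 is Pp.
Every other individual is either homozygous by phenotype or has at least one consistent homozygous assignment, so the count is 2.

2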